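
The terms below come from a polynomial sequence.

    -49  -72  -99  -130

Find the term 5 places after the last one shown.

Δ: -23 , -27 , -31
Δ²: -4 , -4
The second differences are constant (-4).
-31 − 4 = -35;  -130 − 35 = -165
-35 − 4 = -39;  -165 − 39 = -204
-39 − 4 = -43;  -204 − 43 = -247
-43 − 4 = -47;  -247 − 47 = -294
-47 − 4 = -51;  -294 − 51 = -345

-345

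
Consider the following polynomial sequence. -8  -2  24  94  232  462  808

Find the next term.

Δ: 6 , 26 , 70 , 138 , 230 , 346
Δ²: 20 , 44 , 68 , 92 , 116
Δ³: 24 , 24 , 24 , 24
Constant third difference = 24, so extend:
116 + 24 = 140;  346 + 140 = 486;  808 + 486 = 1294

1294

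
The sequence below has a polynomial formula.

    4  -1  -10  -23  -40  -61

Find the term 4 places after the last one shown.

-185

Δ: -5, -9, -13, -17, -21
Δ²: -4, -4, -4, -4
The second differences are constant (-4).
-21 − 4 = -25;  -61 − 25 = -86
-25 − 4 = -29;  -86 − 29 = -115
-29 − 4 = -33;  -115 − 33 = -148
-33 − 4 = -37;  -148 − 37 = -185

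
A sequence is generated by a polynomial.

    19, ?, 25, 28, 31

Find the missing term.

Using the last 3 terms:
3, 3
Constant first difference = 3.
Extend backward: 25 − 3 = 22

22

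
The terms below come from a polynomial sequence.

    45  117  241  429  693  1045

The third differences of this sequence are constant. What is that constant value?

12

D1: 72, 124, 188, 264, 352
D2: 52, 64, 76, 88
D3: 12, 12, 12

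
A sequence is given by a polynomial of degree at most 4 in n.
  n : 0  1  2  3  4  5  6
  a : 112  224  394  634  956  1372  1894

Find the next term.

Δ: 112  170  240  322  416  522
Δ²: 58  70  82  94  106
Δ³: 12  12  12  12
Third differences constant at 12.
106 + 12 = 118;  522 + 118 = 640;  1894 + 640 = 2534

2534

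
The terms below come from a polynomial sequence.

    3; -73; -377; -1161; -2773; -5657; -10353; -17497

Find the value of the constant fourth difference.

-96

Δ: -76, -304, -784, -1612, -2884, -4696, -7144
Δ²: -228, -480, -828, -1272, -1812, -2448
Δ³: -252, -348, -444, -540, -636
Δ⁴: -96, -96, -96, -96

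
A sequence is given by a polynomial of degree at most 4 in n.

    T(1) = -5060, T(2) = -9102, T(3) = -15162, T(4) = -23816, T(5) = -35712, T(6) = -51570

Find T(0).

-2532

D1: -4042  -6060  -8654  -11896  -15858
D2: -2018  -2594  -3242  -3962
D3: -576  -648  -720
D4: -72  -72
The fourth differences are constant at -72.
Work back: -576 + 72 = -504;  -2018 + 504 = -1514;  -4042 + 1514 = -2528;  -5060 + 2528 = -2532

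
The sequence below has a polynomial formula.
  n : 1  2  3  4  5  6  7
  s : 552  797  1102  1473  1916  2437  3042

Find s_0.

361

245, 305, 371, 443, 521, 605
60, 66, 72, 78, 84
6, 6, 6, 6
The third differences are constant at 6.
Work back: 60 − 6 = 54;  245 − 54 = 191;  552 − 191 = 361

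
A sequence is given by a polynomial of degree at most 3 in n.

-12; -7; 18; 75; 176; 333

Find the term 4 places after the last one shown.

1761

5, 25, 57, 101, 157
20, 32, 44, 56
12, 12, 12
Third differences constant at 12.
56 + 12 = 68;  157 + 68 = 225;  333 + 225 = 558
68 + 12 = 80;  225 + 80 = 305;  558 + 305 = 863
80 + 12 = 92;  305 + 92 = 397;  863 + 397 = 1260
92 + 12 = 104;  397 + 104 = 501;  1260 + 501 = 1761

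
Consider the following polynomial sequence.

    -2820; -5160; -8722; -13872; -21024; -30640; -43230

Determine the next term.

-59352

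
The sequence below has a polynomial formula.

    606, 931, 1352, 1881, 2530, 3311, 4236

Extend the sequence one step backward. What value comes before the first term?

Δ: 325, 421, 529, 649, 781, 925
Δ²: 96, 108, 120, 132, 144
Δ³: 12, 12, 12, 12
The third differences are constant at 12.
Work back: 96 − 12 = 84;  325 − 84 = 241;  606 − 241 = 365

365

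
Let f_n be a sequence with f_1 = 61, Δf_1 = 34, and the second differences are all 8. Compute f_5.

Build the table forward from the leading diagonal:
Second differences: 8  8  8  8  8
First differences: 34  42  50  58  66
f: 61  95  137  187  245

245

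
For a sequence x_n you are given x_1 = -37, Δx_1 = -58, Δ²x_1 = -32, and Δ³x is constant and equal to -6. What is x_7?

-985

Build the table forward from the leading diagonal:
Δ³: -6, -6, -6, -6, -6, -6, -6
Δ²: -32, -38, -44, -50, -56, -62, -68
Δ: -58, -90, -128, -172, -222, -278, -340
x: -37, -95, -185, -313, -485, -707, -985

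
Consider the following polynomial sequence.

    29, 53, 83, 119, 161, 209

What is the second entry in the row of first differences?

D1: 24, 30, 36, 42, 48
D2: 6, 6, 6, 6

30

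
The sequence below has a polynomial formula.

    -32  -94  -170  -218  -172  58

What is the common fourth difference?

24

Δ: -62, -76, -48, 46, 230
Δ²: -14, 28, 94, 184
Δ³: 42, 66, 90
Δ⁴: 24, 24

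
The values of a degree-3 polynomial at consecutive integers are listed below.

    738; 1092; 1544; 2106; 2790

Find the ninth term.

6986

354, 452, 562, 684
98, 110, 122
12, 12
Third differences constant at 12.
122 + 12 = 134;  684 + 134 = 818;  2790 + 818 = 3608
134 + 12 = 146;  818 + 146 = 964;  3608 + 964 = 4572
146 + 12 = 158;  964 + 158 = 1122;  4572 + 1122 = 5694
158 + 12 = 170;  1122 + 170 = 1292;  5694 + 1292 = 6986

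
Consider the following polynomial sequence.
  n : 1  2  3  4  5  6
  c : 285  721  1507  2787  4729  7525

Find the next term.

11391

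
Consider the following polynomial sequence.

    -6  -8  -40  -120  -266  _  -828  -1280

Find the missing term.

Using the first 5 terms:
First differences: -2  -32  -80  -146
Second differences: -30  -48  -66
Third differences: -18  -18
Constant third difference = -18.
Extend forward: -66 − 18 = -84;  -146 − 84 = -230;  -266 − 230 = -496

-496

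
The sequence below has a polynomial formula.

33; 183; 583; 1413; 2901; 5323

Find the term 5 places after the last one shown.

150 , 400 , 830 , 1488 , 2422
250 , 430 , 658 , 934
180 , 228 , 276
48 , 48
Fourth differences constant at 48.
276 + 48 = 324;  934 + 324 = 1258;  2422 + 1258 = 3680;  5323 + 3680 = 9003
324 + 48 = 372;  1258 + 372 = 1630;  3680 + 1630 = 5310;  9003 + 5310 = 14313
372 + 48 = 420;  1630 + 420 = 2050;  5310 + 2050 = 7360;  14313 + 7360 = 21673
420 + 48 = 468;  2050 + 468 = 2518;  7360 + 2518 = 9878;  21673 + 9878 = 31551
468 + 48 = 516;  2518 + 516 = 3034;  9878 + 3034 = 12912;  31551 + 12912 = 44463

44463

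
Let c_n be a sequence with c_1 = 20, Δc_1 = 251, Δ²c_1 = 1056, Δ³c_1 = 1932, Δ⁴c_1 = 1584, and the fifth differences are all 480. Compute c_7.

Build the table forward from the leading diagonal:
Fifth differences: 480, 480, 480, 480, 480, 480, 480
Fourth differences: 1584, 2064, 2544, 3024, 3504, 3984, 4464
Third differences: 1932, 3516, 5580, 8124, 11148, 14652, 18636
Second differences: 1056, 2988, 6504, 12084, 20208, 31356, 46008
First differences: 251, 1307, 4295, 10799, 22883, 43091, 74447
c: 20, 271, 1578, 5873, 16672, 39555, 82646

82646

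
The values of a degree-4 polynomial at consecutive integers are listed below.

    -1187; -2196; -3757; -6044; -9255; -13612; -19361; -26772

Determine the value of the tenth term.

-47780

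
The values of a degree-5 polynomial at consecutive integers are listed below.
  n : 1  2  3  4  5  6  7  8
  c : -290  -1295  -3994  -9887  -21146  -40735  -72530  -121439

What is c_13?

D1: -1005  -2699  -5893  -11259  -19589  -31795  -48909
D2: -1694  -3194  -5366  -8330  -12206  -17114
D3: -1500  -2172  -2964  -3876  -4908
D4: -672  -792  -912  -1032
D5: -120  -120  -120
Constant fifth difference = -120, so extend:
-1032 − 120 = -1152;  -4908 − 1152 = -6060;  -17114 − 6060 = -23174;  -48909 − 23174 = -72083;  -121439 − 72083 = -193522
-1152 − 120 = -1272;  -6060 − 1272 = -7332;  -23174 − 7332 = -30506;  -72083 − 30506 = -102589;  -193522 − 102589 = -296111
-1272 − 120 = -1392;  -7332 − 1392 = -8724;  -30506 − 8724 = -39230;  -102589 − 39230 = -141819;  -296111 − 141819 = -437930
-1392 − 120 = -1512;  -8724 − 1512 = -10236;  -39230 − 10236 = -49466;  -141819 − 49466 = -191285;  -437930 − 191285 = -629215
-1512 − 120 = -1632;  -10236 − 1632 = -11868;  -49466 − 11868 = -61334;  -191285 − 61334 = -252619;  -629215 − 252619 = -881834

-881834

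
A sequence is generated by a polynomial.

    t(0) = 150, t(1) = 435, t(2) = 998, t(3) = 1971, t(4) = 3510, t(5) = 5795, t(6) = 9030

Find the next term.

285 , 563 , 973 , 1539 , 2285 , 3235
278 , 410 , 566 , 746 , 950
132 , 156 , 180 , 204
24 , 24 , 24
The fourth differences are constant (24).
204 + 24 = 228;  950 + 228 = 1178;  3235 + 1178 = 4413;  9030 + 4413 = 13443

13443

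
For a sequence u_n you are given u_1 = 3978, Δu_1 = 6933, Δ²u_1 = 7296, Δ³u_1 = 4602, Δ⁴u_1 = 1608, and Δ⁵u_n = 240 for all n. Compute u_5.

95502

Build the table forward from the leading diagonal:
Fifth differences: 240  240  240  240  240
Fourth differences: 1608  1848  2088  2328  2568
Third differences: 4602  6210  8058  10146  12474
Second differences: 7296  11898  18108  26166  36312
First differences: 6933  14229  26127  44235  70401
u: 3978  10911  25140  51267  95502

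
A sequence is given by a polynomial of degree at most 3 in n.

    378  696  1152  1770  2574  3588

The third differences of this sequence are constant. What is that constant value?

24

First differences: 318, 456, 618, 804, 1014
Second differences: 138, 162, 186, 210
Third differences: 24, 24, 24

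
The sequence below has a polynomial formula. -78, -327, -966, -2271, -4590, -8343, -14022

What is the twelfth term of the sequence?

-93567

D1: -249, -639, -1305, -2319, -3753, -5679
D2: -390, -666, -1014, -1434, -1926
D3: -276, -348, -420, -492
D4: -72, -72, -72
Constant fourth difference = -72, so extend:
-492 − 72 = -564;  -1926 − 564 = -2490;  -5679 − 2490 = -8169;  -14022 − 8169 = -22191
-564 − 72 = -636;  -2490 − 636 = -3126;  -8169 − 3126 = -11295;  -22191 − 11295 = -33486
-636 − 72 = -708;  -3126 − 708 = -3834;  -11295 − 3834 = -15129;  -33486 − 15129 = -48615
-708 − 72 = -780;  -3834 − 780 = -4614;  -15129 − 4614 = -19743;  -48615 − 19743 = -68358
-780 − 72 = -852;  -4614 − 852 = -5466;  -19743 − 5466 = -25209;  -68358 − 25209 = -93567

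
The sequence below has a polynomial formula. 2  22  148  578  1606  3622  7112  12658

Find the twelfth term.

First differences: 20  126  430  1028  2016  3490  5546
Second differences: 106  304  598  988  1474  2056
Third differences: 198  294  390  486  582
Fourth differences: 96  96  96  96
Constant fourth difference = 96, so extend:
582 + 96 = 678;  2056 + 678 = 2734;  5546 + 2734 = 8280;  12658 + 8280 = 20938
678 + 96 = 774;  2734 + 774 = 3508;  8280 + 3508 = 11788;  20938 + 11788 = 32726
774 + 96 = 870;  3508 + 870 = 4378;  11788 + 4378 = 16166;  32726 + 16166 = 48892
870 + 96 = 966;  4378 + 966 = 5344;  16166 + 5344 = 21510;  48892 + 21510 = 70402

70402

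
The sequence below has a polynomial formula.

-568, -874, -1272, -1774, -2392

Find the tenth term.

-7642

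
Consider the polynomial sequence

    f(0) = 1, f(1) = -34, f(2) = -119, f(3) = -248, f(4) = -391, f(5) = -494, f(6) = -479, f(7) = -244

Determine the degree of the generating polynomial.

4

-35, -85, -129, -143, -103, 15, 235
-50, -44, -14, 40, 118, 220
6, 30, 54, 78, 102
24, 24, 24, 24
The fourth differences are constant, so the polynomial has degree 4.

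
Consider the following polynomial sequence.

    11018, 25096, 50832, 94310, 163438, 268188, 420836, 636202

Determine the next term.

931890

Δ: 14078, 25736, 43478, 69128, 104750, 152648, 215366
Δ²: 11658, 17742, 25650, 35622, 47898, 62718
Δ³: 6084, 7908, 9972, 12276, 14820
Δ⁴: 1824, 2064, 2304, 2544
Δ⁵: 240, 240, 240
Fifth differences constant at 240.
2544 + 240 = 2784;  14820 + 2784 = 17604;  62718 + 17604 = 80322;  215366 + 80322 = 295688;  636202 + 295688 = 931890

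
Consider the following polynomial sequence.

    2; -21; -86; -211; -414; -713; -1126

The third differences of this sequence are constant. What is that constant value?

-18

D1: -23, -65, -125, -203, -299, -413
D2: -42, -60, -78, -96, -114
D3: -18, -18, -18, -18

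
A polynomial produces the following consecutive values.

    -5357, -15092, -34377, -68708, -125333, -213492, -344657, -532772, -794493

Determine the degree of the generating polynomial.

5

-9735, -19285, -34331, -56625, -88159, -131165, -188115, -261721
-9550, -15046, -22294, -31534, -43006, -56950, -73606
-5496, -7248, -9240, -11472, -13944, -16656
-1752, -1992, -2232, -2472, -2712
-240, -240, -240, -240
The fifth differences are constant, so the polynomial has degree 5.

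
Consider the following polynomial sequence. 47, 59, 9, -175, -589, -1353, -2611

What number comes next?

-4531

D1: 12, -50, -184, -414, -764, -1258
D2: -62, -134, -230, -350, -494
D3: -72, -96, -120, -144
D4: -24, -24, -24
Constant fourth difference = -24, so extend:
-144 − 24 = -168;  -494 − 168 = -662;  -1258 − 662 = -1920;  -2611 − 1920 = -4531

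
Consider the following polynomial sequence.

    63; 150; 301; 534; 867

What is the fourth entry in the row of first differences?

333

D1: 87, 151, 233, 333
D2: 64, 82, 100
D3: 18, 18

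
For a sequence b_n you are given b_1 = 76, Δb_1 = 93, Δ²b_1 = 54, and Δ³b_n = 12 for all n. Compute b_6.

1201

Build the table forward from the leading diagonal:
Δ³: 12  12  12  12  12  12
Δ²: 54  66  78  90  102  114
Δ: 93  147  213  291  381  483
b: 76  169  316  529  820  1201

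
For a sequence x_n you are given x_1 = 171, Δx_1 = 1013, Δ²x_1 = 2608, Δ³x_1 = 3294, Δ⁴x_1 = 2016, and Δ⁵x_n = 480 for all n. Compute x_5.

Build the table forward from the leading diagonal:
Δ⁵: 480  480  480  480  480
Δ⁴: 2016  2496  2976  3456  3936
Δ³: 3294  5310  7806  10782  14238
Δ²: 2608  5902  11212  19018  29800
Δ: 1013  3621  9523  20735  39753
x: 171  1184  4805  14328  35063

35063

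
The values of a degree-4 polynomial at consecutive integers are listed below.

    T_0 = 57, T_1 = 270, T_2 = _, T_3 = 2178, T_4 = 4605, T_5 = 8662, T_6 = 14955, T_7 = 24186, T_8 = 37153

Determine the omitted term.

Using the last 6 terms:
2427  4057  6293  9231  12967
1630  2236  2938  3736
606  702  798
96  96
Constant fourth difference = 96.
Extend backward: 606 − 96 = 510;  1630 − 510 = 1120;  2427 − 1120 = 1307;  2178 − 1307 = 871

871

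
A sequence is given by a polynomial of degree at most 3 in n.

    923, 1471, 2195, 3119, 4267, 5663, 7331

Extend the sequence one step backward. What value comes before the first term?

527

D1: 548  724  924  1148  1396  1668
D2: 176  200  224  248  272
D3: 24  24  24  24
The third differences are constant at 24.
Work back: 176 − 24 = 152;  548 − 152 = 396;  923 − 396 = 527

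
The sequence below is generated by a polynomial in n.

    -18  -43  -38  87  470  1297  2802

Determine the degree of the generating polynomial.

Δ: -25, 5, 125, 383, 827, 1505
Δ²: 30, 120, 258, 444, 678
Δ³: 90, 138, 186, 234
Δ⁴: 48, 48, 48
The fourth differences are constant, so the polynomial has degree 4.

4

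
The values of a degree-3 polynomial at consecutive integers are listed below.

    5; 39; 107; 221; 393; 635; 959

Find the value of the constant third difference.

12

D1: 34, 68, 114, 172, 242, 324
D2: 34, 46, 58, 70, 82
D3: 12, 12, 12, 12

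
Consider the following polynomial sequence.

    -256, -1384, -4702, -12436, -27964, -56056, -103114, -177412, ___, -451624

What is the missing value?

-289336

Using the first 8 terms:
-1128, -3318, -7734, -15528, -28092, -47058, -74298
-2190, -4416, -7794, -12564, -18966, -27240
-2226, -3378, -4770, -6402, -8274
-1152, -1392, -1632, -1872
-240, -240, -240
Constant fifth difference = -240.
Extend forward: -1872 − 240 = -2112;  -8274 − 2112 = -10386;  -27240 − 10386 = -37626;  -74298 − 37626 = -111924;  -177412 − 111924 = -289336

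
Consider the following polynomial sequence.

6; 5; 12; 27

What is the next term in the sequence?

50

-1, 7, 15
8, 8
Constant second difference = 8, so extend:
15 + 8 = 23;  27 + 23 = 50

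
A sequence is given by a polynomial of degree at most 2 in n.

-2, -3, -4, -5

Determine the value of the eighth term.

First differences: -1 , -1 , -1
Constant first difference = -1, so extend:
-5 − 1 = -6
-6 − 1 = -7
-7 − 1 = -8
-8 − 1 = -9

-9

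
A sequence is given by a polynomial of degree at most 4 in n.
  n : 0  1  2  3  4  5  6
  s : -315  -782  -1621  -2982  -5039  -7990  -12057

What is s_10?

-44765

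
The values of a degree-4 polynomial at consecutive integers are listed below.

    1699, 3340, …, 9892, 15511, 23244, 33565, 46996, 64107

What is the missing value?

Using the last 6 terms:
5619  7733  10321  13431  17111
2114  2588  3110  3680
474  522  570
48  48
Constant fourth difference = 48.
Extend backward: 474 − 48 = 426;  2114 − 426 = 1688;  5619 − 1688 = 3931;  9892 − 3931 = 5961

5961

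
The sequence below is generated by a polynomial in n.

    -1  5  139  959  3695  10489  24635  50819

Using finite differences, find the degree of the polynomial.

5

First differences: 6, 134, 820, 2736, 6794, 14146, 26184
Second differences: 128, 686, 1916, 4058, 7352, 12038
Third differences: 558, 1230, 2142, 3294, 4686
Fourth differences: 672, 912, 1152, 1392
Fifth differences: 240, 240, 240
The fifth differences are constant, so the polynomial has degree 5.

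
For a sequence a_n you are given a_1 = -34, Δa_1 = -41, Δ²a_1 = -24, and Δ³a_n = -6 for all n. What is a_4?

-235

Build the table forward from the leading diagonal:
Third differences: -6  -6  -6  -6
Second differences: -24  -30  -36  -42
First differences: -41  -65  -95  -131
a: -34  -75  -140  -235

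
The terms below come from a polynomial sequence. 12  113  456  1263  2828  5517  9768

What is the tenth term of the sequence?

Δ: 101 , 343 , 807 , 1565 , 2689 , 4251
Δ²: 242 , 464 , 758 , 1124 , 1562
Δ³: 222 , 294 , 366 , 438
Δ⁴: 72 , 72 , 72
The fourth differences are constant (72).
438 + 72 = 510;  1562 + 510 = 2072;  4251 + 2072 = 6323;  9768 + 6323 = 16091
510 + 72 = 582;  2072 + 582 = 2654;  6323 + 2654 = 8977;  16091 + 8977 = 25068
582 + 72 = 654;  2654 + 654 = 3308;  8977 + 3308 = 12285;  25068 + 12285 = 37353

37353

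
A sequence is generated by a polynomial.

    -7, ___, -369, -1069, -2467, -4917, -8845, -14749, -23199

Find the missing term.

-85

Using the last 7 terms:
D1: -700, -1398, -2450, -3928, -5904, -8450
D2: -698, -1052, -1478, -1976, -2546
D3: -354, -426, -498, -570
D4: -72, -72, -72
Constant fourth difference = -72.
Extend backward: -354 + 72 = -282;  -698 + 282 = -416;  -700 + 416 = -284;  -369 + 284 = -85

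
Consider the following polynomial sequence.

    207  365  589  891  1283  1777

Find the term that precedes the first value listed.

103

D1: 158  224  302  392  494
D2: 66  78  90  102
D3: 12  12  12
The third differences are constant at 12.
Work back: 66 − 12 = 54;  158 − 54 = 104;  207 − 104 = 103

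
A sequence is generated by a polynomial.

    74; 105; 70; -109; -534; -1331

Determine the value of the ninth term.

-7574

D1: 31, -35, -179, -425, -797
D2: -66, -144, -246, -372
D3: -78, -102, -126
D4: -24, -24
Constant fourth difference = -24, so extend:
-126 − 24 = -150;  -372 − 150 = -522;  -797 − 522 = -1319;  -1331 − 1319 = -2650
-150 − 24 = -174;  -522 − 174 = -696;  -1319 − 696 = -2015;  -2650 − 2015 = -4665
-174 − 24 = -198;  -696 − 198 = -894;  -2015 − 894 = -2909;  -4665 − 2909 = -7574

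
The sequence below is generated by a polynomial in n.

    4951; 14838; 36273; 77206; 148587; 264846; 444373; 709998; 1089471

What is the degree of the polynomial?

First differences: 9887, 21435, 40933, 71381, 116259, 179527, 265625, 379473
Second differences: 11548, 19498, 30448, 44878, 63268, 86098, 113848
Third differences: 7950, 10950, 14430, 18390, 22830, 27750
Fourth differences: 3000, 3480, 3960, 4440, 4920
Fifth differences: 480, 480, 480, 480
The fifth differences are constant, so the polynomial has degree 5.

5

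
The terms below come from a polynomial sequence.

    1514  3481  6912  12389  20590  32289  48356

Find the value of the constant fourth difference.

First differences: 1967, 3431, 5477, 8201, 11699, 16067
Second differences: 1464, 2046, 2724, 3498, 4368
Third differences: 582, 678, 774, 870
Fourth differences: 96, 96, 96

96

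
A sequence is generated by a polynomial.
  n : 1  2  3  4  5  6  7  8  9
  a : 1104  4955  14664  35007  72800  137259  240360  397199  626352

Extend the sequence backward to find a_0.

D1: 3851, 9709, 20343, 37793, 64459, 103101, 156839, 229153
D2: 5858, 10634, 17450, 26666, 38642, 53738, 72314
D3: 4776, 6816, 9216, 11976, 15096, 18576
D4: 2040, 2400, 2760, 3120, 3480
D5: 360, 360, 360, 360
The fifth differences are constant at 360.
Work back: 2040 − 360 = 1680;  4776 − 1680 = 3096;  5858 − 3096 = 2762;  3851 − 2762 = 1089;  1104 − 1089 = 15

15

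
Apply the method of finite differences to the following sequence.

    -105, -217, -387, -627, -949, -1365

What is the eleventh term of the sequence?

-5275

-112, -170, -240, -322, -416
-58, -70, -82, -94
-12, -12, -12
Third differences constant at -12.
-94 − 12 = -106;  -416 − 106 = -522;  -1365 − 522 = -1887
-106 − 12 = -118;  -522 − 118 = -640;  -1887 − 640 = -2527
-118 − 12 = -130;  -640 − 130 = -770;  -2527 − 770 = -3297
-130 − 12 = -142;  -770 − 142 = -912;  -3297 − 912 = -4209
-142 − 12 = -154;  -912 − 154 = -1066;  -4209 − 1066 = -5275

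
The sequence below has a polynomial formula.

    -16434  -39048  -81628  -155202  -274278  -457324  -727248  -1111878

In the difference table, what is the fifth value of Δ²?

First differences: -22614, -42580, -73574, -119076, -183046, -269924, -384630
Second differences: -19966, -30994, -45502, -63970, -86878, -114706
Third differences: -11028, -14508, -18468, -22908, -27828
Fourth differences: -3480, -3960, -4440, -4920
Fifth differences: -480, -480, -480

-86878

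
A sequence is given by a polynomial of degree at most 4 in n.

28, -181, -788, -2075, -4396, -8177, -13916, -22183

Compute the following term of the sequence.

First differences: -209, -607, -1287, -2321, -3781, -5739, -8267
Second differences: -398, -680, -1034, -1460, -1958, -2528
Third differences: -282, -354, -426, -498, -570
Fourth differences: -72, -72, -72, -72
The fourth differences are constant (-72).
-570 − 72 = -642;  -2528 − 642 = -3170;  -8267 − 3170 = -11437;  -22183 − 11437 = -33620

-33620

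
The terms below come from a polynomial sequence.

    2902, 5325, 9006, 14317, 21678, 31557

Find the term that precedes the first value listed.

2423  3681  5311  7361  9879
1258  1630  2050  2518
372  420  468
48  48
The fourth differences are constant at 48.
Work back: 372 − 48 = 324;  1258 − 324 = 934;  2423 − 934 = 1489;  2902 − 1489 = 1413

1413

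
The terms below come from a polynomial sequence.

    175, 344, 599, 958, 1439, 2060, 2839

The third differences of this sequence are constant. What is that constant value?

18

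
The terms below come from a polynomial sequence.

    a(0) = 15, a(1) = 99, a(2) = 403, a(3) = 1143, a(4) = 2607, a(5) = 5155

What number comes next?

9219

D1: 84, 304, 740, 1464, 2548
D2: 220, 436, 724, 1084
D3: 216, 288, 360
D4: 72, 72
Constant fourth difference = 72, so extend:
360 + 72 = 432;  1084 + 432 = 1516;  2548 + 1516 = 4064;  5155 + 4064 = 9219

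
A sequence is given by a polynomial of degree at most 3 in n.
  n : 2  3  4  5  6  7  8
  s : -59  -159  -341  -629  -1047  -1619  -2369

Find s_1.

-17

First differences: -100  -182  -288  -418  -572  -750
Second differences: -82  -106  -130  -154  -178
Third differences: -24  -24  -24  -24
The third differences are constant at -24.
Work back: -82 + 24 = -58;  -100 + 58 = -42;  -59 + 42 = -17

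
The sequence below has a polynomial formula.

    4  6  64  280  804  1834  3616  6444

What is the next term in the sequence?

10660

2, 58, 216, 524, 1030, 1782, 2828
56, 158, 308, 506, 752, 1046
102, 150, 198, 246, 294
48, 48, 48, 48
Constant fourth difference = 48, so extend:
294 + 48 = 342;  1046 + 342 = 1388;  2828 + 1388 = 4216;  6444 + 4216 = 10660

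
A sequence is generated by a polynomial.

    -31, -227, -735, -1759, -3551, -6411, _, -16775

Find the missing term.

-10687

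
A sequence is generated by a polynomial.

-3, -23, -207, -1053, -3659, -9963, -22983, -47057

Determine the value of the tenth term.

-20 , -184 , -846 , -2606 , -6304 , -13020 , -24074
-164 , -662 , -1760 , -3698 , -6716 , -11054
-498 , -1098 , -1938 , -3018 , -4338
-600 , -840 , -1080 , -1320
-240 , -240 , -240
Fifth differences constant at -240.
-1320 − 240 = -1560;  -4338 − 1560 = -5898;  -11054 − 5898 = -16952;  -24074 − 16952 = -41026;  -47057 − 41026 = -88083
-1560 − 240 = -1800;  -5898 − 1800 = -7698;  -16952 − 7698 = -24650;  -41026 − 24650 = -65676;  -88083 − 65676 = -153759

-153759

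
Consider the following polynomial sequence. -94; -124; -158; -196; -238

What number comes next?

First differences: -30 , -34 , -38 , -42
Second differences: -4 , -4 , -4
Constant second difference = -4, so extend:
-42 − 4 = -46;  -238 − 46 = -284

-284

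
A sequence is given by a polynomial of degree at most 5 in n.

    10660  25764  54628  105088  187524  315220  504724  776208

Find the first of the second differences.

D1: 15104, 28864, 50460, 82436, 127696, 189504, 271484
D2: 13760, 21596, 31976, 45260, 61808, 81980
D3: 7836, 10380, 13284, 16548, 20172
D4: 2544, 2904, 3264, 3624
D5: 360, 360, 360

13760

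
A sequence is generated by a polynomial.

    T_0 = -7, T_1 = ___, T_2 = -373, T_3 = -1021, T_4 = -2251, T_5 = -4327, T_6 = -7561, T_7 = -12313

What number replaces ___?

Using the last 6 terms:
-648  -1230  -2076  -3234  -4752
-582  -846  -1158  -1518
-264  -312  -360
-48  -48
Constant fourth difference = -48.
Extend backward: -264 + 48 = -216;  -582 + 216 = -366;  -648 + 366 = -282;  -373 + 282 = -91

-91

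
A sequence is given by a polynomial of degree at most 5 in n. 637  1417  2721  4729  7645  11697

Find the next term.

17137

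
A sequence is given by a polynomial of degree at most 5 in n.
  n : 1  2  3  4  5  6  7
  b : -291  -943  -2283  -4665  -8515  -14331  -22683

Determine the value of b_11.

-95371

First differences: -652  -1340  -2382  -3850  -5816  -8352
Second differences: -688  -1042  -1468  -1966  -2536
Third differences: -354  -426  -498  -570
Fourth differences: -72  -72  -72
The fourth differences are constant (-72).
-570 − 72 = -642;  -2536 − 642 = -3178;  -8352 − 3178 = -11530;  -22683 − 11530 = -34213
-642 − 72 = -714;  -3178 − 714 = -3892;  -11530 − 3892 = -15422;  -34213 − 15422 = -49635
-714 − 72 = -786;  -3892 − 786 = -4678;  -15422 − 4678 = -20100;  -49635 − 20100 = -69735
-786 − 72 = -858;  -4678 − 858 = -5536;  -20100 − 5536 = -25636;  -69735 − 25636 = -95371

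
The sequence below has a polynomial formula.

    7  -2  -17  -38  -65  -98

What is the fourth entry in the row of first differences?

Δ: -9, -15, -21, -27, -33
Δ²: -6, -6, -6, -6

-27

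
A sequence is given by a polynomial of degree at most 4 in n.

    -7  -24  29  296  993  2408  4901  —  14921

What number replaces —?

Using the first 7 terms:
Δ: -17, 53, 267, 697, 1415, 2493
Δ²: 70, 214, 430, 718, 1078
Δ³: 144, 216, 288, 360
Δ⁴: 72, 72, 72
Constant fourth difference = 72.
Extend forward: 360 + 72 = 432;  1078 + 432 = 1510;  2493 + 1510 = 4003;  4901 + 4003 = 8904

8904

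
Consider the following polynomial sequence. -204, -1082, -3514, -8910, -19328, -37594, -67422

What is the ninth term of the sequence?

-878, -2432, -5396, -10418, -18266, -29828
-1554, -2964, -5022, -7848, -11562
-1410, -2058, -2826, -3714
-648, -768, -888
-120, -120
The fifth differences are constant (-120).
-888 − 120 = -1008;  -3714 − 1008 = -4722;  -11562 − 4722 = -16284;  -29828 − 16284 = -46112;  -67422 − 46112 = -113534
-1008 − 120 = -1128;  -4722 − 1128 = -5850;  -16284 − 5850 = -22134;  -46112 − 22134 = -68246;  -113534 − 68246 = -181780

-181780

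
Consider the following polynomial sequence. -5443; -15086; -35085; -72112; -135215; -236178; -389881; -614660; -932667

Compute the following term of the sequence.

D1: -9643, -19999, -37027, -63103, -100963, -153703, -224779, -318007
D2: -10356, -17028, -26076, -37860, -52740, -71076, -93228
D3: -6672, -9048, -11784, -14880, -18336, -22152
D4: -2376, -2736, -3096, -3456, -3816
D5: -360, -360, -360, -360
The fifth differences are constant (-360).
-3816 − 360 = -4176;  -22152 − 4176 = -26328;  -93228 − 26328 = -119556;  -318007 − 119556 = -437563;  -932667 − 437563 = -1370230

-1370230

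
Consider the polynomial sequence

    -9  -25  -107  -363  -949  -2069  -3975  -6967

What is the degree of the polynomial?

First differences: -16, -82, -256, -586, -1120, -1906, -2992
Second differences: -66, -174, -330, -534, -786, -1086
Third differences: -108, -156, -204, -252, -300
Fourth differences: -48, -48, -48, -48
The fourth differences are constant, so the polynomial has degree 4.

4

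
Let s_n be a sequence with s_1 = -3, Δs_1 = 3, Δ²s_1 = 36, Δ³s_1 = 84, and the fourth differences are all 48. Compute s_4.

198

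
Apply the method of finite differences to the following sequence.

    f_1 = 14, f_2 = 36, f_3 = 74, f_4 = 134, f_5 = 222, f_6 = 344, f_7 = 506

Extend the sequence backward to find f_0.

22, 38, 60, 88, 122, 162
16, 22, 28, 34, 40
6, 6, 6, 6
The third differences are constant at 6.
Work back: 16 − 6 = 10;  22 − 10 = 12;  14 − 12 = 2

2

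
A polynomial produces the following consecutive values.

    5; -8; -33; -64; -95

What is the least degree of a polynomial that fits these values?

Δ: -13, -25, -31, -31
Δ²: -12, -6, 0
Δ³: 6, 6
The third differences are constant, so the polynomial has degree 3.

3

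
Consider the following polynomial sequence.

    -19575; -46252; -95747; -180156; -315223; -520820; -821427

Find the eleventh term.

-3651715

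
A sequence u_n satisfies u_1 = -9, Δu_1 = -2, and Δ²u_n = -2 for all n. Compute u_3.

Build the table forward from the leading diagonal:
Second differences: -2, -2, -2
First differences: -2, -4, -6
u: -9, -11, -15

-15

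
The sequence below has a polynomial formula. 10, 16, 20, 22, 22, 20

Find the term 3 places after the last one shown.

6 , 4 , 2 , 0 , -2
-2 , -2 , -2 , -2
Constant second difference = -2, so extend:
-2 − 2 = -4;  20 − 4 = 16
-4 − 2 = -6;  16 − 6 = 10
-6 − 2 = -8;  10 − 8 = 2

2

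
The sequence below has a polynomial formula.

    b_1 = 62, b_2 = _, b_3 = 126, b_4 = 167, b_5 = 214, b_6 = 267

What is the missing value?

Using the last 4 terms:
First differences: 41  47  53
Second differences: 6  6
Constant second difference = 6.
Extend backward: 41 − 6 = 35;  126 − 35 = 91

91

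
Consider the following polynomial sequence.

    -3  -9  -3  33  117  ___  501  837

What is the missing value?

Using the first 5 terms:
Δ: -6  6  36  84
Δ²: 12  30  48
Δ³: 18  18
Constant third difference = 18.
Extend forward: 48 + 18 = 66;  84 + 66 = 150;  117 + 150 = 267

267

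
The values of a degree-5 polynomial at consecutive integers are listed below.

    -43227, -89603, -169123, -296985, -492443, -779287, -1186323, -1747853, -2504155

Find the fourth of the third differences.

-28806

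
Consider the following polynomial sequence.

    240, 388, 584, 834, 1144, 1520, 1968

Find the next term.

2494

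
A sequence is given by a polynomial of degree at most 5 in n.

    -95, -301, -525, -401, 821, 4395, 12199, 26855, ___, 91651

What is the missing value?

Using the first 8 terms:
First differences: -206, -224, 124, 1222, 3574, 7804, 14656
Second differences: -18, 348, 1098, 2352, 4230, 6852
Third differences: 366, 750, 1254, 1878, 2622
Fourth differences: 384, 504, 624, 744
Fifth differences: 120, 120, 120
Constant fifth difference = 120.
Extend forward: 744 + 120 = 864;  2622 + 864 = 3486;  6852 + 3486 = 10338;  14656 + 10338 = 24994;  26855 + 24994 = 51849

51849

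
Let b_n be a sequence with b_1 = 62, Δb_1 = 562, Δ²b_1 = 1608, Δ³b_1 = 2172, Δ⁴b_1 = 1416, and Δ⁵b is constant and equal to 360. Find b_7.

Build the table forward from the leading diagonal:
D5: 360  360  360  360  360  360  360
D4: 1416  1776  2136  2496  2856  3216  3576
D3: 2172  3588  5364  7500  9996  12852  16068
D2: 1608  3780  7368  12732  20232  30228  43080
D1: 562  2170  5950  13318  26050  46282  76510
b: 62  624  2794  8744  22062  48112  94394

94394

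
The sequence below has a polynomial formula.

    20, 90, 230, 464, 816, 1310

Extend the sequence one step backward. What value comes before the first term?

Δ: 70  140  234  352  494
Δ²: 70  94  118  142
Δ³: 24  24  24
The third differences are constant at 24.
Work back: 70 − 24 = 46;  70 − 46 = 24;  20 − 24 = -4

-4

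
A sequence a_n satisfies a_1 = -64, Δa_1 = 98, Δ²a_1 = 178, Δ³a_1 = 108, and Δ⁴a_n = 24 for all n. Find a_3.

Build the table forward from the leading diagonal:
Δ⁴: 24, 24, 24
Δ³: 108, 132, 156
Δ²: 178, 286, 418
Δ: 98, 276, 562
a: -64, 34, 310

310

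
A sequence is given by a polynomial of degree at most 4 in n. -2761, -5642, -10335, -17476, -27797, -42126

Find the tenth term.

-2881  -4693  -7141  -10321  -14329
-1812  -2448  -3180  -4008
-636  -732  -828
-96  -96
Constant fourth difference = -96, so extend:
-828 − 96 = -924;  -4008 − 924 = -4932;  -14329 − 4932 = -19261;  -42126 − 19261 = -61387
-924 − 96 = -1020;  -4932 − 1020 = -5952;  -19261 − 5952 = -25213;  -61387 − 25213 = -86600
-1020 − 96 = -1116;  -5952 − 1116 = -7068;  -25213 − 7068 = -32281;  -86600 − 32281 = -118881
-1116 − 96 = -1212;  -7068 − 1212 = -8280;  -32281 − 8280 = -40561;  -118881 − 40561 = -159442

-159442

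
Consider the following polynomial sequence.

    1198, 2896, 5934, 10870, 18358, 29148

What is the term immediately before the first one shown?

378

D1: 1698  3038  4936  7488  10790
D2: 1340  1898  2552  3302
D3: 558  654  750
D4: 96  96
The fourth differences are constant at 96.
Work back: 558 − 96 = 462;  1340 − 462 = 878;  1698 − 878 = 820;  1198 − 820 = 378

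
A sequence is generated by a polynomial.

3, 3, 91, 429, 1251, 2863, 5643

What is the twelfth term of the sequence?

55333

0 , 88 , 338 , 822 , 1612 , 2780
88 , 250 , 484 , 790 , 1168
162 , 234 , 306 , 378
72 , 72 , 72
Fourth differences constant at 72.
378 + 72 = 450;  1168 + 450 = 1618;  2780 + 1618 = 4398;  5643 + 4398 = 10041
450 + 72 = 522;  1618 + 522 = 2140;  4398 + 2140 = 6538;  10041 + 6538 = 16579
522 + 72 = 594;  2140 + 594 = 2734;  6538 + 2734 = 9272;  16579 + 9272 = 25851
594 + 72 = 666;  2734 + 666 = 3400;  9272 + 3400 = 12672;  25851 + 12672 = 38523
666 + 72 = 738;  3400 + 738 = 4138;  12672 + 4138 = 16810;  38523 + 16810 = 55333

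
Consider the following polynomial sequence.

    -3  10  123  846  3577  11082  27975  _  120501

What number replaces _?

Using the first 7 terms:
D1: 13  113  723  2731  7505  16893
D2: 100  610  2008  4774  9388
D3: 510  1398  2766  4614
D4: 888  1368  1848
D5: 480  480
Constant fifth difference = 480.
Extend forward: 1848 + 480 = 2328;  4614 + 2328 = 6942;  9388 + 6942 = 16330;  16893 + 16330 = 33223;  27975 + 33223 = 61198

61198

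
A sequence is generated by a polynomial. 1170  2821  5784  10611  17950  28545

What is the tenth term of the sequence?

121725

Δ: 1651, 2963, 4827, 7339, 10595
Δ²: 1312, 1864, 2512, 3256
Δ³: 552, 648, 744
Δ⁴: 96, 96
Constant fourth difference = 96, so extend:
744 + 96 = 840;  3256 + 840 = 4096;  10595 + 4096 = 14691;  28545 + 14691 = 43236
840 + 96 = 936;  4096 + 936 = 5032;  14691 + 5032 = 19723;  43236 + 19723 = 62959
936 + 96 = 1032;  5032 + 1032 = 6064;  19723 + 6064 = 25787;  62959 + 25787 = 88746
1032 + 96 = 1128;  6064 + 1128 = 7192;  25787 + 7192 = 32979;  88746 + 32979 = 121725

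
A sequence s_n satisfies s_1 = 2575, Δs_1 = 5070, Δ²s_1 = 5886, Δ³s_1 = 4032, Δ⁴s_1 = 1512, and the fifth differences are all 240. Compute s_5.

75811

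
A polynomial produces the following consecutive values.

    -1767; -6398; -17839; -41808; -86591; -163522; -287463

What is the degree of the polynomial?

-4631, -11441, -23969, -44783, -76931, -123941
-6810, -12528, -20814, -32148, -47010
-5718, -8286, -11334, -14862
-2568, -3048, -3528
-480, -480
The fifth differences are constant, so the polynomial has degree 5.

5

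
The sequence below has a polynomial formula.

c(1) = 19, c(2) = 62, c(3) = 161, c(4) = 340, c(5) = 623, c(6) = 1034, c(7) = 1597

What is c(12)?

First differences: 43, 99, 179, 283, 411, 563
Second differences: 56, 80, 104, 128, 152
Third differences: 24, 24, 24, 24
Third differences constant at 24.
152 + 24 = 176;  563 + 176 = 739;  1597 + 739 = 2336
176 + 24 = 200;  739 + 200 = 939;  2336 + 939 = 3275
200 + 24 = 224;  939 + 224 = 1163;  3275 + 1163 = 4438
224 + 24 = 248;  1163 + 248 = 1411;  4438 + 1411 = 5849
248 + 24 = 272;  1411 + 272 = 1683;  5849 + 1683 = 7532

7532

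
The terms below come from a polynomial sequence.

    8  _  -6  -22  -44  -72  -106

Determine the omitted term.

4

Using the last 5 terms:
-16, -22, -28, -34
-6, -6, -6
Constant second difference = -6.
Extend backward: -16 + 6 = -10;  -6 + 10 = 4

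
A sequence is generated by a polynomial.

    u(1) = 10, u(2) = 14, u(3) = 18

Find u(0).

6

First differences: 4  4
The first differences are constant at 4.
Work back: 10 − 4 = 6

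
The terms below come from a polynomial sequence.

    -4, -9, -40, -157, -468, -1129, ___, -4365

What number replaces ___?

Using the first 6 terms:
Δ: -5, -31, -117, -311, -661
Δ²: -26, -86, -194, -350
Δ³: -60, -108, -156
Δ⁴: -48, -48
Constant fourth difference = -48.
Extend forward: -156 − 48 = -204;  -350 − 204 = -554;  -661 − 554 = -1215;  -1129 − 1215 = -2344

-2344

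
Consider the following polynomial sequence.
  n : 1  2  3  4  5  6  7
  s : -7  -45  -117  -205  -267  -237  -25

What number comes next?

Δ: -38 , -72 , -88 , -62 , 30 , 212
Δ²: -34 , -16 , 26 , 92 , 182
Δ³: 18 , 42 , 66 , 90
Δ⁴: 24 , 24 , 24
Constant fourth difference = 24, so extend:
90 + 24 = 114;  182 + 114 = 296;  212 + 296 = 508;  -25 + 508 = 483

483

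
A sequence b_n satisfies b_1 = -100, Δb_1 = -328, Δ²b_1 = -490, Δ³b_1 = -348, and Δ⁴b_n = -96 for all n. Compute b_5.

-5840

Build the table forward from the leading diagonal:
Δ⁴: -96  -96  -96  -96  -96
Δ³: -348  -444  -540  -636  -732
Δ²: -490  -838  -1282  -1822  -2458
Δ: -328  -818  -1656  -2938  -4760
b: -100  -428  -1246  -2902  -5840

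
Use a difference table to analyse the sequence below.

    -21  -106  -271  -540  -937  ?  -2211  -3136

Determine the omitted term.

-1486

Using the first 5 terms:
Δ: -85  -165  -269  -397
Δ²: -80  -104  -128
Δ³: -24  -24
Constant third difference = -24.
Extend forward: -128 − 24 = -152;  -397 − 152 = -549;  -937 − 549 = -1486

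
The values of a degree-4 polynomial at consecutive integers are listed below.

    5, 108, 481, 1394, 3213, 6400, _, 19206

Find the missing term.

Using the first 6 terms:
D1: 103, 373, 913, 1819, 3187
D2: 270, 540, 906, 1368
D3: 270, 366, 462
D4: 96, 96
Constant fourth difference = 96.
Extend forward: 462 + 96 = 558;  1368 + 558 = 1926;  3187 + 1926 = 5113;  6400 + 5113 = 11513

11513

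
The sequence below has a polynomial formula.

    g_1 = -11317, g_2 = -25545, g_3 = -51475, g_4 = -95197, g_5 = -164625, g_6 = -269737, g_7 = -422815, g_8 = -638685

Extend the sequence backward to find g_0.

First differences: -14228  -25930  -43722  -69428  -105112  -153078  -215870
Second differences: -11702  -17792  -25706  -35684  -47966  -62792
Third differences: -6090  -7914  -9978  -12282  -14826
Fourth differences: -1824  -2064  -2304  -2544
Fifth differences: -240  -240  -240
The fifth differences are constant at -240.
Work back: -1824 + 240 = -1584;  -6090 + 1584 = -4506;  -11702 + 4506 = -7196;  -14228 + 7196 = -7032;  -11317 + 7032 = -4285

-4285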